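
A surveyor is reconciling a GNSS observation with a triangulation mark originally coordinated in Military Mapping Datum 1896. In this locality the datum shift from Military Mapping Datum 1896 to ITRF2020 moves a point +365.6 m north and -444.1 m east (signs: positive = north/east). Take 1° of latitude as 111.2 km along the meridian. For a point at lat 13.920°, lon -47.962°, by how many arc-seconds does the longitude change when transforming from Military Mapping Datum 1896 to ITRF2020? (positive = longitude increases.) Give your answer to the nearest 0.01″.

At latitude 13.920°, cos φ = 0.970633.
1° of longitude at this latitude = 111.2 × cos φ = 107.93 km, so Δλ = -444.1 / 107934.3 = -0.0041145° = -14.812″.

Δλ = -14.81″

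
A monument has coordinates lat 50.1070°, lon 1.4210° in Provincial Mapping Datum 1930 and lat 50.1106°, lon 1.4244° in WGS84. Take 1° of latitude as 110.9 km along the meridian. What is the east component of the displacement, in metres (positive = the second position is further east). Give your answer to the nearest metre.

ΔE = 242 m

Δφ = 50.1106° − 50.1070° = +0.0036°; Δλ = 1.4244° − 1.4210° = +0.0034°.
ΔN = Δφ × 110900 = 399.2 m; ΔE = Δλ × 110900 × cos(50.1070°) = +0.0034 × 110900 × 0.641356 = 241.8 m.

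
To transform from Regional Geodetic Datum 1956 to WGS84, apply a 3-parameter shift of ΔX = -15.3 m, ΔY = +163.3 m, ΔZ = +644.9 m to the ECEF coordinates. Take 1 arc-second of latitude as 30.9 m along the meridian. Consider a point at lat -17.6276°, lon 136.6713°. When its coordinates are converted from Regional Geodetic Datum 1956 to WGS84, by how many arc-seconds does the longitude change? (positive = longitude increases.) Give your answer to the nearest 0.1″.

Δλ = -3.7″

sin φ = -0.302829, cos φ = 0.953045, sin λ = 0.686183, cos λ = -0.727429.
East component: ΔE = −sin λ·ΔX + cos λ·ΔY = −(0.686183)(-15.3) + (-0.727429)(163.3) = -108.29 m.
1° of latitude spans 3600 × 30.90 = 111240 m; at latitude φ, 1° of longitude spans that × cos φ = 106016.7 m, so Δλ = -108.29 / 106016.7 × 3600 = -3.677″.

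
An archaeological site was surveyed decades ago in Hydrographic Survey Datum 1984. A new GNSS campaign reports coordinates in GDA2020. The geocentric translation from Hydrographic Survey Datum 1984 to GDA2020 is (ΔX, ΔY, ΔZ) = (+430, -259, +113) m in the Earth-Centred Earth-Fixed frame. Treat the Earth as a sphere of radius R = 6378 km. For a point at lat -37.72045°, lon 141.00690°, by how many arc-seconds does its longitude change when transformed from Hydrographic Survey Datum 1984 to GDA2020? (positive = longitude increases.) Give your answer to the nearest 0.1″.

sin φ = -0.611809, cos φ = 0.791005, sin λ = 0.629227, cos λ = -0.777222.
East component: ΔE = −sin λ·ΔX + cos λ·ΔY = −(0.629227)(430) + (-0.777222)(-259) = -69.27 m.
1° of latitude spans πR/180 = 111317 m; at latitude φ, 1° of longitude spans that × cos φ = 88052.4 m, so Δλ = -69.27 / 88052.4 × 3600 = -2.832″.

Δλ = -2.8″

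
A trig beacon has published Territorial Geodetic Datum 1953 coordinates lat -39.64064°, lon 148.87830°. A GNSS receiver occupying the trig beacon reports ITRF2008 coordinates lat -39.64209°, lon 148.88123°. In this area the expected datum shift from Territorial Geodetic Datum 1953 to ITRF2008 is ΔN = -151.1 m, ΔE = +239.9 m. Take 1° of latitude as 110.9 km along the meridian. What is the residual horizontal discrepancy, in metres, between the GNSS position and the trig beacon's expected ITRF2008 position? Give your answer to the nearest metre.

14 m

Observed coordinate differences: Δφ = -0.00145°, Δλ = +0.00293°.
Converting to metres (1° lat = 110900 m, cos φ = 0.770061): observed ΔN = -160.8 m, observed ΔE = 250.2 m.
Subtracting the expected shift leaves a residual of -160.8 − (-151.1) = -9.7 m north and 250.2 − (239.9) = 10.3 m east.
Residual distance = √((-9.7)² + 10.3²) = 14.2 m.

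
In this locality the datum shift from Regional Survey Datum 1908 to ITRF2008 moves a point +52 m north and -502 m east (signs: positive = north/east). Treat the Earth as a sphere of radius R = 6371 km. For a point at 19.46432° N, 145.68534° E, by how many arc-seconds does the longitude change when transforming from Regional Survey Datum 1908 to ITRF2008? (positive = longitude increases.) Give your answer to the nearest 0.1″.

At latitude 19.46432°, cos φ = 0.942849.
One radian of longitude at latitude φ spans R cos φ, so Δλ = ΔE / (R cos φ) = -502.0 / (6371000 × 0.942849) = -8.3571e-05 rad = -17.238″.

Δλ = -17.2″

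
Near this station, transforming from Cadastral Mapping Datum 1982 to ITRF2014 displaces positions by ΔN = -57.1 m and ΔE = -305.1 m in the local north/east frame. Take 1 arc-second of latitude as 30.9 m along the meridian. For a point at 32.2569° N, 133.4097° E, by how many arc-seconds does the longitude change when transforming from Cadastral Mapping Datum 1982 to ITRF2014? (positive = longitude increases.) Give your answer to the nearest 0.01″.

At latitude 32.2569°, cos φ = 0.845664.
1″ of longitude at this latitude = 30.90 × cos φ = 26.1310 m, so Δλ = -305.1 / 26.1310 = -11.676″.

Δλ = -11.68″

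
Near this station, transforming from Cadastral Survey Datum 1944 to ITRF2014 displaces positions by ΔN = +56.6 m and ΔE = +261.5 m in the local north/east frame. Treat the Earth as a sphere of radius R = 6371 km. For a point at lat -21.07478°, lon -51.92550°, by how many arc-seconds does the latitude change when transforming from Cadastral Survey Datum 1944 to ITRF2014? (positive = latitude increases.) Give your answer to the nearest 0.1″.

Δφ = 1.8″

On a sphere of radius R, 1 rad of latitude = R, so Δφ = ΔN / R = 56.6 / 6371000 = 8.8840e-06 rad = 1.832″.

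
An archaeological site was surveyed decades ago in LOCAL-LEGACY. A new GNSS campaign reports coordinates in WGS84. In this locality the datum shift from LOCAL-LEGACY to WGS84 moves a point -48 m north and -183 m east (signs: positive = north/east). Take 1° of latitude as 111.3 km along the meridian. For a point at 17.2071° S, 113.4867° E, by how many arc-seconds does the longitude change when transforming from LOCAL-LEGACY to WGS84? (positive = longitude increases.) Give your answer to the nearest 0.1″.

Δλ = -6.2″

At latitude -17.2071°, cos φ = 0.955242.
1° of longitude at this latitude = 111.3 × cos φ = 106.32 km, so Δλ = -183.0 / 106318.4 = -0.0017212° = -6.196″.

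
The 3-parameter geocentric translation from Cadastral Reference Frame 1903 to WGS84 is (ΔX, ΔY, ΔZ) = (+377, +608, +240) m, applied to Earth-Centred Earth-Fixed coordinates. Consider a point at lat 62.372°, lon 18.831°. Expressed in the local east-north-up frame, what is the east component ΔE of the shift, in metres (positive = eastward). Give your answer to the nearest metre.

ΔE = 454 m

At φ = 62.372°, λ = 18.831°: sin φ = 0.885977, cos φ = 0.463729, sin λ = 0.322778, cos λ = 0.946475.
ΔE = −sin λ·ΔX + cos λ·ΔY = −(0.322778)·(377) + (0.946475)·(608) = 453.77 m.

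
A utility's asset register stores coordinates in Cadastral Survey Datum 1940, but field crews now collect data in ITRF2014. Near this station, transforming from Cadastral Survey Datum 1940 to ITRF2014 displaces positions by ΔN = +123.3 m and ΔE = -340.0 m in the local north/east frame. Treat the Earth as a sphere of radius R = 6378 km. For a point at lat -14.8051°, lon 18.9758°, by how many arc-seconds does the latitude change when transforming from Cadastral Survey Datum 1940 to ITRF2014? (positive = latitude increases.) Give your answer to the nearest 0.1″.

Δφ = 4.0″

On a sphere of radius R, 1 rad of latitude = R, so Δφ = ΔN / R = 123.3 / 6378000 = 1.9332e-05 rad = 3.988″.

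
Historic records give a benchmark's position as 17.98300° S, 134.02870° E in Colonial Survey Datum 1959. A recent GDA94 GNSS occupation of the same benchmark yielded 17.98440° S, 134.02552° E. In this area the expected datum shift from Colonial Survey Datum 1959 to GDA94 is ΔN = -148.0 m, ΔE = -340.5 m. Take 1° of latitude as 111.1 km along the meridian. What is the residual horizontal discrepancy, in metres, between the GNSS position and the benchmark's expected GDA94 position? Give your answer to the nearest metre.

9 m

Observed coordinate differences: Δφ = -0.00140°, Δλ = -0.00318°.
Converting to metres (1° lat = 111100 m, cos φ = 0.951148): observed ΔN = -155.5 m, observed ΔE = -336.0 m.
Subtracting the expected shift leaves a residual of -155.5 − (-148.0) = -7.5 m north and -336.0 − (-340.5) = 4.5 m east.
Residual distance = √((-7.5)² + 4.5²) = 8.8 m.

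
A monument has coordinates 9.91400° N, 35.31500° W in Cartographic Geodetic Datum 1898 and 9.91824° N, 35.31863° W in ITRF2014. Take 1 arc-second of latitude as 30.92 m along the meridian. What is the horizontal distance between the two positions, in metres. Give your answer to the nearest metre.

Δφ = 9.91824° − 9.91400° = +0.00424°; Δλ = -35.31863° − -35.31500° = -0.00363°.
1° of latitude = 3600 × 30.92 = 111312 m.
ΔN = Δφ × 111312 = 472.0 m; ΔE = Δλ × 111312 × cos(9.91400°) = -0.00363 × 111312 × 0.985067 = -398.0 m.
Distance = √(ΔE² + ΔN²) = √((-398.0)² + 472.0²) = 617.4 m.

617 m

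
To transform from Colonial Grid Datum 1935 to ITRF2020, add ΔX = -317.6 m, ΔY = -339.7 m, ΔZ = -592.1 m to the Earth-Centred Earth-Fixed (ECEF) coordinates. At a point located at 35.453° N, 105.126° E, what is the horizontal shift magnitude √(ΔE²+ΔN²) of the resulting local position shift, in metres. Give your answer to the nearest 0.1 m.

521.5 m

The local east axis at (φ, λ) is (−sin λ, cos λ, 0), so ΔE = −sin(105.126°)·(-317.6) + cos(105.126°)·(-339.7) = 395.24 m.
The local north axis is (−sin φ cos λ, −sin φ sin λ, cos φ), giving ΔN = -48.071 + 190.211 − 482.320 = -340.18 m.
Horizontal magnitude = √(ΔE² + ΔN²) = √(395.24² + (-340.18)²) = 521.47 m.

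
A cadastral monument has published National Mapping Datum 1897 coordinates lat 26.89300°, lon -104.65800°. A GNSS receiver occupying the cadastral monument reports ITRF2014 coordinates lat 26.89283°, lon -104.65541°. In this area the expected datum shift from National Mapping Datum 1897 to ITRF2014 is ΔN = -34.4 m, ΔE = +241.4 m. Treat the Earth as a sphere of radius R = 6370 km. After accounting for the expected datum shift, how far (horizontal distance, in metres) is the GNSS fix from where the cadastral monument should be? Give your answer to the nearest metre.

Observed coordinate differences: Δφ = -0.00017°, Δλ = +0.00259°.
Converting to metres (1° lat = 111177 m, cos φ = 0.891853): observed ΔN = -18.9 m, observed ΔE = 256.8 m.
Subtracting the expected shift leaves a residual of -18.9 − (-34.4) = 15.5 m north and 256.8 − (241.4) = 15.4 m east.
Residual distance = √(15.5² + 15.4²) = 21.9 m.

22 m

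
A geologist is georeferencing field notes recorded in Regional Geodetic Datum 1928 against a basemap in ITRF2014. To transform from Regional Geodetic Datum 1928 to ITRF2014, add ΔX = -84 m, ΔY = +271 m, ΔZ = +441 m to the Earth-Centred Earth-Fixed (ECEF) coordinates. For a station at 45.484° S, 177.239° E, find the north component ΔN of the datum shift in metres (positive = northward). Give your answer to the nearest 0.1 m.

ΔN = 378.3 m

The local north axis is (−sin φ cos λ, −sin φ sin λ, cos φ), giving ΔN = 59.827 + 9.308 + 309.189 = 378.32 m.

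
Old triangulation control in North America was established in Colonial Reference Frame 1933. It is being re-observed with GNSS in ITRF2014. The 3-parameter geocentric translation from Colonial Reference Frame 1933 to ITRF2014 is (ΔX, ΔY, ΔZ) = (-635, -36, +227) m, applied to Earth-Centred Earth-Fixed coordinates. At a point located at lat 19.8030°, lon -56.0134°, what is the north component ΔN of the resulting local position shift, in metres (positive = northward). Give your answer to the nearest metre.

The local north axis is (−sin φ cos λ, −sin φ sin λ, cos φ), giving ΔN = 120.257 − 10.113 + 213.576 = 323.72 m.

ΔN = 324 m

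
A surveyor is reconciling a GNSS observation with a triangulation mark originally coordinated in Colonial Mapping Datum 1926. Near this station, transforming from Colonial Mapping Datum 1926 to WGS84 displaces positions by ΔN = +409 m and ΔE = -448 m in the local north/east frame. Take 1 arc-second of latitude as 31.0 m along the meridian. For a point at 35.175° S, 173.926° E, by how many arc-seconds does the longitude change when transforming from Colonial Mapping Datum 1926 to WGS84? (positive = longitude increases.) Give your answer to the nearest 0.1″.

At latitude -35.175°, cos φ = 0.817396.
1″ of longitude at this latitude = 31.00 × cos φ = 25.3393 m, so Δλ = -448.0 / 25.3393 = -17.680″.

Δλ = -17.7″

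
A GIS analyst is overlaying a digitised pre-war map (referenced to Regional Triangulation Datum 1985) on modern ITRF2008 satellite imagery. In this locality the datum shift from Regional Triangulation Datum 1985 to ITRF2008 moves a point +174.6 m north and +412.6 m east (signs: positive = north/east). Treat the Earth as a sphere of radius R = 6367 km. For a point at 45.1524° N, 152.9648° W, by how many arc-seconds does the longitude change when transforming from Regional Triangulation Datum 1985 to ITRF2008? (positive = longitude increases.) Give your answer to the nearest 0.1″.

At latitude 45.1524°, cos φ = 0.705223.
One radian of longitude at latitude φ spans R cos φ, so Δλ = ΔE / (R cos φ) = 412.6 / (6367000 × 0.705223) = 9.1890e-05 rad = 18.954″.

Δλ = 19.0″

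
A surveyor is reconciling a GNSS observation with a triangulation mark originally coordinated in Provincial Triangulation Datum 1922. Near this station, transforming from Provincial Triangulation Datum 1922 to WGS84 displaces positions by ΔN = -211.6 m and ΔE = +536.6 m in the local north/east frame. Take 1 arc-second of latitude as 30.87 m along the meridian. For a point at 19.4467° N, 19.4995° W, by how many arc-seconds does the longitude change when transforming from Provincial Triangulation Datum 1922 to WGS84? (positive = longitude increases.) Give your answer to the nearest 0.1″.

Δλ = 18.4″

At latitude 19.4467°, cos φ = 0.942952.
1″ of longitude at this latitude = 30.87 × cos φ = 29.1089 m, so Δλ = 536.6 / 29.1089 = 18.434″.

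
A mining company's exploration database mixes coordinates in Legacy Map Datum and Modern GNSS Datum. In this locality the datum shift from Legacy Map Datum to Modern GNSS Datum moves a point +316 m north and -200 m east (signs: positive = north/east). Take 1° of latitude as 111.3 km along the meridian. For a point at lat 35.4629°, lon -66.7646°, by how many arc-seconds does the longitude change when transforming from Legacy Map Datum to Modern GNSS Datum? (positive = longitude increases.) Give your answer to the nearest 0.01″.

At latitude 35.4629°, cos φ = 0.814491.
1° of longitude at this latitude = 111.3 × cos φ = 90.65 km, so Δλ = -200.0 / 90652.9 = -0.0022062° = -7.942″.

Δλ = -7.94″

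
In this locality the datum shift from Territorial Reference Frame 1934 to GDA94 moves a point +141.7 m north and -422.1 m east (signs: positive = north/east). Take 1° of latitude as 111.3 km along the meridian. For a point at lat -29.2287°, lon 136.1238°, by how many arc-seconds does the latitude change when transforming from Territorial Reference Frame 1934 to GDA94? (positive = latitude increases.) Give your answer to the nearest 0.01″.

1° of latitude = 111.3 km, so Δφ = 141.7 / 111300 = 0.0012731° = 4.583″.

Δφ = 4.58″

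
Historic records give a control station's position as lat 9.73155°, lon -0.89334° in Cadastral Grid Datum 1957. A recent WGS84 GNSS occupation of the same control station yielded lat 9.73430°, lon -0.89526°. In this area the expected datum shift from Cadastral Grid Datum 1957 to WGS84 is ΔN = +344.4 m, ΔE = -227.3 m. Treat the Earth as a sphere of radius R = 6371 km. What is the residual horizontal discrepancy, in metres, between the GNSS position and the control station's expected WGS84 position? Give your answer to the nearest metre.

42 m

Observed coordinate differences: Δφ = +0.00275°, Δλ = -0.00192°.
Converting to metres (1° lat = 111195 m, cos φ = 0.985611): observed ΔN = 305.8 m, observed ΔE = -210.4 m.
Subtracting the expected shift leaves a residual of 305.8 − (344.4) = -38.6 m north and -210.4 − (-227.3) = 16.9 m east.
Residual distance = √((-38.6)² + 16.9²) = 42.1 m.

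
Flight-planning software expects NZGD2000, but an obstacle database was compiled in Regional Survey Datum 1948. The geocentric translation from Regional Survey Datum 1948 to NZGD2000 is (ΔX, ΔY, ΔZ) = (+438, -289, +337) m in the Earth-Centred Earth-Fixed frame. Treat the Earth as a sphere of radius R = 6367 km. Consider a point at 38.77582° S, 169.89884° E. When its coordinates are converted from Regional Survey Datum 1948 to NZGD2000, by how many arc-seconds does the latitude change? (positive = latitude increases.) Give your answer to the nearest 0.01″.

sin φ = -0.626275, cos φ = 0.779602, sin λ = 0.175387, cos λ = -0.984500.
North component: ΔN = −sin φ cos λ·ΔX − sin φ sin λ·ΔY + cos φ·ΔZ = −(-0.626275)(-0.984500)(438) − (-0.626275)(0.175387)(-289) + (0.779602)(337) = -39.07 m.
1° of latitude spans πR/180 = 111125 m, so Δφ = -39.07 / 111125 × 3600 = -1.266″.

Δφ = -1.27″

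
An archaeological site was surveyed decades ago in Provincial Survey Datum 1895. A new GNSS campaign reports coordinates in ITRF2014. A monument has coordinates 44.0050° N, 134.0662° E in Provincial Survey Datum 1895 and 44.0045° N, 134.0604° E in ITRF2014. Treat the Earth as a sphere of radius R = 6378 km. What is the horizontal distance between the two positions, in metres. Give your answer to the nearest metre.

Δφ = 44.0045° − 44.0050° = -0.0005°; Δλ = 134.0604° − 134.0662° = -0.0058°.
1° along a meridian = πR/180 = 111317 m.
ΔN = Δφ × 111317 = -55.7 m; ΔE = Δλ × 111317 × cos(44.0050°) = -0.0058 × 111317 × 0.719279 = -464.4 m.
Distance = √(ΔE² + ΔN²) = √((-464.4)² + (-55.7)²) = 467.7 m.

468 m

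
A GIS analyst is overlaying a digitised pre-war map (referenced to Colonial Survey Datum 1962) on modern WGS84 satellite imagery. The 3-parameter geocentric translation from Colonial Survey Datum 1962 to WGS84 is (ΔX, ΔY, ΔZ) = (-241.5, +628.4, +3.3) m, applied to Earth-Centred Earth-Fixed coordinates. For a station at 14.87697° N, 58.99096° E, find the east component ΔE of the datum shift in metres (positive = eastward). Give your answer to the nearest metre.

ΔE = 531 m

The local east axis at (φ, λ) is (−sin λ, cos λ, 0), so ΔE = −sin(58.99096°)·(-241.5) + cos(58.99096°)·628.4 = 530.72 m.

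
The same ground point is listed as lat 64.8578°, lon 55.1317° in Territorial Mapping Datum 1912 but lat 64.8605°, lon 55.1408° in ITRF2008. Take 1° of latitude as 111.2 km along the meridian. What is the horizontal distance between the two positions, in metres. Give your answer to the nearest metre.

Δφ = 64.8605° − 64.8578° = +0.0027°; Δλ = 55.1408° − 55.1317° = +0.0091°.
ΔN = Δφ × 111200 = 300.2 m; ΔE = Δλ × 111200 × cos(64.8578°) = +0.0091 × 111200 × 0.424866 = 429.9 m.
Distance = √(ΔE² + ΔN²) = √(429.9² + 300.2²) = 524.4 m.

524 m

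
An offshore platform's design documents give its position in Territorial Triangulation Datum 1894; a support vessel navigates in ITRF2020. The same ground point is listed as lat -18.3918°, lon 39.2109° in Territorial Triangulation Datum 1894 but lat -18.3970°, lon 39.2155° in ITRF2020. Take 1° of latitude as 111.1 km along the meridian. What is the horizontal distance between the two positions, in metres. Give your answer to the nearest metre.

754 m

Δφ = -18.3970° − -18.3918° = -0.0052°; Δλ = 39.2155° − 39.2109° = +0.0046°.
ΔN = Δφ × 111100 = -577.7 m; ΔE = Δλ × 111100 × cos(-18.3918°) = +0.0046 × 111100 × 0.948921 = 485.0 m.
Distance = √(ΔE² + ΔN²) = √(485.0² + (-577.7)²) = 754.3 m.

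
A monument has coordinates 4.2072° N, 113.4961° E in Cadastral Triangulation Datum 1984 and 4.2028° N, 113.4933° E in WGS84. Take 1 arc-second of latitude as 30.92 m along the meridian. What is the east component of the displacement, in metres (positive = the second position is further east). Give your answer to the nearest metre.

ΔE = -311 m

Δφ = 4.2028° − 4.2072° = -0.0044°; Δλ = 113.4933° − 113.4961° = -0.0028°.
1° of latitude = 3600 × 30.92 = 111312 m.
ΔN = Δφ × 111312 = -489.8 m; ΔE = Δλ × 111312 × cos(4.2072°) = -0.0028 × 111312 × 0.997305 = -310.8 m.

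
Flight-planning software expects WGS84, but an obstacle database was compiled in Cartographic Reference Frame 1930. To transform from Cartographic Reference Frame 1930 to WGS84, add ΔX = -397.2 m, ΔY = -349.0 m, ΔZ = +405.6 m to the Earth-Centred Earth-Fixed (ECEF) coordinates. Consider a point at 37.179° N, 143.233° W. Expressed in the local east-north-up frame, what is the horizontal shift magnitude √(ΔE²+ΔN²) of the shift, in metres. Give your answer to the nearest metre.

At φ = 37.179°, λ = -143.233°: sin φ = 0.604307, cos φ = 0.796751, sin λ = -0.598562, cos λ = -0.801076.
ΔE = −sin λ·ΔX + cos λ·ΔY = −(-0.598562)·(-397.2) + (-0.801076)·(-349.0) = 41.83 m.
ΔN = −sin φ cos λ·ΔX − sin φ sin λ·ΔY + cos φ·ΔZ = −(0.604307)(-0.801076)(-397.2) − (0.604307)(-0.598562)(-349.0) + (0.796751)(405.6) = 4.64 m.
Horizontal magnitude = √(ΔE² + ΔN²) = √(41.83² + 4.64²) = 42.08 m.

42 m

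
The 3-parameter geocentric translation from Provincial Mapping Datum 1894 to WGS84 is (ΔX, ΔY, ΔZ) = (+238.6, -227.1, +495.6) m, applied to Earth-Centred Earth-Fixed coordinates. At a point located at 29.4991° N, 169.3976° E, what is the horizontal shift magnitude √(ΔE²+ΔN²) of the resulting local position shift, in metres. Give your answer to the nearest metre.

At φ = 29.4991°, λ = 169.3976°: sin φ = 0.492410, cos φ = 0.870363, sin λ = 0.183993, cos λ = -0.982928.
ΔE = −sin λ·ΔX + cos λ·ΔY = −(0.183993)·(238.6) + (-0.982928)·(-227.1) = 179.32 m.
ΔN = −sin φ cos λ·ΔX − sin φ sin λ·ΔY + cos φ·ΔZ = −(0.492410)(-0.982928)(238.6) − (0.492410)(0.183993)(-227.1) + (0.870363)(495.6) = 567.41 m.
Horizontal magnitude = √(ΔE² + ΔN²) = √(179.32² + 567.41²) = 595.07 m.

595 m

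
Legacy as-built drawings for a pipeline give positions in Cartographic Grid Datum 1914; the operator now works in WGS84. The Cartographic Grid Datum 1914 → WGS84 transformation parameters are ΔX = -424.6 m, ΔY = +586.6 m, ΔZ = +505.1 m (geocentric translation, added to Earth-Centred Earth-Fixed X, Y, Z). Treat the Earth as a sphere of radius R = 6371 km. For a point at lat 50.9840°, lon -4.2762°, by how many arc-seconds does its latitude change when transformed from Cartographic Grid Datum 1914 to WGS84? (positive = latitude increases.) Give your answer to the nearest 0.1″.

Δφ = 22.0″

sin φ = 0.776970, cos φ = 0.629537, sin λ = -0.074565, cos λ = 0.997216.
North component: ΔN = −sin φ cos λ·ΔX − sin φ sin λ·ΔY + cos φ·ΔZ = −(0.776970)(0.997216)(-424.6) − (0.776970)(-0.074565)(586.6) + (0.629537)(505.1) = 680.95 m.
1° of latitude spans πR/180 = 111195 m, so Δφ = 680.95 / 111195 × 3600 = 22.046″.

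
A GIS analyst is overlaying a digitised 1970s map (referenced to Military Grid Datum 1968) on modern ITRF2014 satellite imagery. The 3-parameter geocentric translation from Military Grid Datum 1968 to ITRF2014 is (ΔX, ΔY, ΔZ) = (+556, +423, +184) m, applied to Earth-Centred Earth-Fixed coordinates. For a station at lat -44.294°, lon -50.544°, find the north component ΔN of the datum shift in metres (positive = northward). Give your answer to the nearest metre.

At φ = -44.294°, λ = -50.544°: sin φ = -0.698340, cos φ = 0.715766, sin λ = -0.772113, cos λ = 0.635485.
ΔN = −sin φ cos λ·ΔX − sin φ sin λ·ΔY + cos φ·ΔZ = −(-0.698340)(0.635485)(556) − (-0.698340)(-0.772113)(423) + (0.715766)(184) = 150.36 m.

ΔN = 150 m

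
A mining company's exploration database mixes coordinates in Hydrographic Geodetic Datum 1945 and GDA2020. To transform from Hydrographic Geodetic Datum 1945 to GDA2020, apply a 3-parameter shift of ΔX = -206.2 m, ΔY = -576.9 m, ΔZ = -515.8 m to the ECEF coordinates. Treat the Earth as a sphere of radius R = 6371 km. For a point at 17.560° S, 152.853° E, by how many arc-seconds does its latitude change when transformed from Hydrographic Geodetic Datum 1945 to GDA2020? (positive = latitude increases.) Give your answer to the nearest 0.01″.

sin φ = -0.301704, cos φ = 0.953402, sin λ = 0.456275, cos λ = -0.889839.
North component: ΔN = −sin φ cos λ·ΔX − sin φ sin λ·ΔY + cos φ·ΔZ = −(-0.301704)(-0.889839)(-206.2) − (-0.301704)(0.456275)(-576.9) + (0.953402)(-515.8) = -515.82 m.
1° of latitude spans πR/180 = 111195 m, so Δφ = -515.82 / 111195 × 3600 = -16.700″.

Δφ = -16.70″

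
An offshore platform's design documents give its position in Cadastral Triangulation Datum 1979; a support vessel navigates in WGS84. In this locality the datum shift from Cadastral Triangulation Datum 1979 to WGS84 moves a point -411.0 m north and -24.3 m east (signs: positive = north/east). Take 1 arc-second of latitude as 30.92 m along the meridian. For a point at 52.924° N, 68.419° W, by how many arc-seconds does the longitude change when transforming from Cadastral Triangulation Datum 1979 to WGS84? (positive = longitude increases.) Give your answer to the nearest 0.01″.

At latitude 52.924°, cos φ = 0.602874.
1″ of longitude at this latitude = 30.92 × cos φ = 18.6409 m, so Δλ = -24.3 / 18.6409 = -1.304″.

Δλ = -1.30″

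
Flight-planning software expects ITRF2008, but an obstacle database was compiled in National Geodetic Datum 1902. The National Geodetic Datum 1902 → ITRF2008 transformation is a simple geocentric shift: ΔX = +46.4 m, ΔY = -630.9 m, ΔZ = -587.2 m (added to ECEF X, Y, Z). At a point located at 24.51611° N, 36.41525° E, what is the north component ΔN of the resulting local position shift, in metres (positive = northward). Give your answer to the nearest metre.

ΔN = -394 m

The local north axis is (−sin φ cos λ, −sin φ sin λ, cos φ), giving ΔN = -15.494 + 155.408 − 534.261 = -394.35 m.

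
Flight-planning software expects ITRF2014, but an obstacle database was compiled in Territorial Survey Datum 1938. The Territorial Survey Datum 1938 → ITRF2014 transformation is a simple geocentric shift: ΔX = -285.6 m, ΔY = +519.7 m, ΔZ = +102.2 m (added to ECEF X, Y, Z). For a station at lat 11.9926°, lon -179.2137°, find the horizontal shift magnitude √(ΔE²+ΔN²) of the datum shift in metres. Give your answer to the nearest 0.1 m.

525.3 m

The local east axis at (φ, λ) is (−sin λ, cos λ, 0), so ΔE = −sin(-179.2137°)·(-285.6) + cos(-179.2137°)·519.7 = -523.57 m.
The local north axis is (−sin φ cos λ, −sin φ sin λ, cos φ), giving ΔN = -59.338 + 1.482 + 99.969 = 42.11 m.
Horizontal magnitude = √(ΔE² + ΔN²) = √((-523.57)² + 42.11²) = 525.26 m.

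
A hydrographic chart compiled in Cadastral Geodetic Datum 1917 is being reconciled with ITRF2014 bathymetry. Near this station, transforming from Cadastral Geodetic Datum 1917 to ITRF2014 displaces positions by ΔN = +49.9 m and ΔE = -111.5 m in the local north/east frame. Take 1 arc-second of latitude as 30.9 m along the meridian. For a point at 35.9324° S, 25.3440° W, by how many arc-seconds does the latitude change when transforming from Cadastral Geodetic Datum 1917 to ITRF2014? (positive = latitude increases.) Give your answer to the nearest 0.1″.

1″ of latitude = 30.90 m, so Δφ = 49.9 / 30.90 = 1.615″.

Δφ = 1.6″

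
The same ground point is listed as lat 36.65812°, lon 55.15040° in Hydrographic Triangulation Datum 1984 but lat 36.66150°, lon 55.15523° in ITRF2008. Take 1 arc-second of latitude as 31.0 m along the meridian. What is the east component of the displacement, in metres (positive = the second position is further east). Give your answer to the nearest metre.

ΔE = 432 m

Δφ = 36.66150° − 36.65812° = +0.00338°; Δλ = 55.15523° − 55.15040° = +0.00483°.
1° of latitude = 3600 × 31.00 = 111600 m.
ΔN = Δφ × 111600 = 377.2 m; ΔE = Δλ × 111600 × cos(36.65812°) = +0.00483 × 111600 × 0.802212 = 432.4 m.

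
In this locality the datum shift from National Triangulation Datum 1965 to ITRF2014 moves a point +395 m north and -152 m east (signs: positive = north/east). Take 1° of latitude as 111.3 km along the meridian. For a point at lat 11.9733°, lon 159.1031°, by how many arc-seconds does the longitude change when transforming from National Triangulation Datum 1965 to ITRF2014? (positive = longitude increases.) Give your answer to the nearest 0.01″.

At latitude 11.9733°, cos φ = 0.978244.
1° of longitude at this latitude = 111.3 × cos φ = 108.88 km, so Δλ = -152.0 / 108878.6 = -0.0013961° = -5.026″.

Δλ = -5.03″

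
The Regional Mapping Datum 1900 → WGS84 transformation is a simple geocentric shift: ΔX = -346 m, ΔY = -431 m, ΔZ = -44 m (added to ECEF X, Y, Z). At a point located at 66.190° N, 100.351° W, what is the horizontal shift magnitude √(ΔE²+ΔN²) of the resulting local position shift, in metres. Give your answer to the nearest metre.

At φ = 66.190°, λ = -100.351°: sin φ = 0.914889, cos φ = 0.403705, sin λ = -0.983725, cos λ = -0.179678.
ΔE = −sin λ·ΔX + cos λ·ΔY = −(-0.983725)·(-346) + (-0.179678)·(-431) = -262.93 m.
ΔN = −sin φ cos λ·ΔX − sin φ sin λ·ΔY + cos φ·ΔZ = −(0.914889)(-0.179678)(-346) − (0.914889)(-0.983725)(-431) + (0.403705)(-44) = -462.54 m.
Horizontal magnitude = √(ΔE² + ΔN²) = √((-262.93)² + (-462.54)²) = 532.05 m.

532 m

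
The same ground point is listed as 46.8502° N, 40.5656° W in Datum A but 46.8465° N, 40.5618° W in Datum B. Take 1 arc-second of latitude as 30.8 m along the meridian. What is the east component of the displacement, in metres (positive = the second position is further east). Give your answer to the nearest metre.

ΔE = 288 m

Δφ = 46.8465° − 46.8502° = -0.0037°; Δλ = -40.5618° − -40.5656° = +0.0038°.
1° of latitude = 3600 × 30.80 = 110880 m.
ΔN = Δφ × 110880 = -410.3 m; ΔE = Δλ × 110880 × cos(46.8502°) = +0.0038 × 110880 × 0.683908 = 288.2 m.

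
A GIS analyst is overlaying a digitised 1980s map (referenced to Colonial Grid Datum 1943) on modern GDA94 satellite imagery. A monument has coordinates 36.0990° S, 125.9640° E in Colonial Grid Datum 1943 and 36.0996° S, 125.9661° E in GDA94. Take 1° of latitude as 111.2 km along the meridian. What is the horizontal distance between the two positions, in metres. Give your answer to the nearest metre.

200 m

Δφ = -36.0996° − -36.0990° = -0.0006°; Δλ = 125.9661° − 125.9640° = +0.0021°.
ΔN = Δφ × 111200 = -66.7 m; ΔE = Δλ × 111200 × cos(-36.0990°) = +0.0021 × 111200 × 0.808000 = 188.7 m.
Distance = √(ΔE² + ΔN²) = √(188.7² + (-66.7)²) = 200.1 m.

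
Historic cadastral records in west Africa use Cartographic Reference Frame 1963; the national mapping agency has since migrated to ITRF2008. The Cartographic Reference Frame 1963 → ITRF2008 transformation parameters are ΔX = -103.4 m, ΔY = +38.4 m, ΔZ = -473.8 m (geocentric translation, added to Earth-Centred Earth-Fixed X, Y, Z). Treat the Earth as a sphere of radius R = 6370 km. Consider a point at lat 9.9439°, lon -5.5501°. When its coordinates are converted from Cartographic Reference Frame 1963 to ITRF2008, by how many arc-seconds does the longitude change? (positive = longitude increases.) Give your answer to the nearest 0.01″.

sin φ = 0.172684, cos φ = 0.984977, sin λ = -0.096716, cos λ = 0.995312.
East component: ΔE = −sin λ·ΔX + cos λ·ΔY = −(-0.096716)(-103.4) + (0.995312)(38.4) = 28.22 m.
1° of latitude spans πR/180 = 111177 m; at latitude φ, 1° of longitude spans that × cos φ = 109507.3 m, so Δλ = 28.22 / 109507.3 × 3600 = 0.928″.

Δλ = 0.93″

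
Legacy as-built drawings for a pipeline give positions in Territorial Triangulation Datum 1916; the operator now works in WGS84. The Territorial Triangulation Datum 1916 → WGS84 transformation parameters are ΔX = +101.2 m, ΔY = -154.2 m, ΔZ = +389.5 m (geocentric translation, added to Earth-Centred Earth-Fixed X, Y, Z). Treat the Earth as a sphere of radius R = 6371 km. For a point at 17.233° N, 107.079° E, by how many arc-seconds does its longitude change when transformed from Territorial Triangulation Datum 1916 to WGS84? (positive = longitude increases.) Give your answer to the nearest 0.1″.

sin φ = 0.296258, cos φ = 0.955108, sin λ = 0.955901, cos λ = -0.293690.
East component: ΔE = −sin λ·ΔX + cos λ·ΔY = −(0.955901)(101.2) + (-0.293690)(-154.2) = -51.45 m.
1° of latitude spans πR/180 = 111195 m; at latitude φ, 1° of longitude spans that × cos φ = 106203.2 m, so Δλ = -51.45 / 106203.2 × 3600 = -1.744″.

Δλ = -1.7″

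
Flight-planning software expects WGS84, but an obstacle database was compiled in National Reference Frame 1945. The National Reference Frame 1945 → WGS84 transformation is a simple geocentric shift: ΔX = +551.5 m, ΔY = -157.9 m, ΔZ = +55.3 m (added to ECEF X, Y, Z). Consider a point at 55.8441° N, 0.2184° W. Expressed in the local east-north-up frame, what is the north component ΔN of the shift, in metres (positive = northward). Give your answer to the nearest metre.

ΔN = -426 m

At φ = 55.8441°, λ = -0.2184°: sin φ = 0.827513, cos φ = 0.561447, sin λ = -0.003812, cos λ = 0.999993.
ΔN = −sin φ cos λ·ΔX − sin φ sin λ·ΔY + cos φ·ΔZ = −(0.827513)(0.999993)(551.5) − (0.827513)(-0.003812)(-157.9) + (0.561447)(55.3) = -425.82 m.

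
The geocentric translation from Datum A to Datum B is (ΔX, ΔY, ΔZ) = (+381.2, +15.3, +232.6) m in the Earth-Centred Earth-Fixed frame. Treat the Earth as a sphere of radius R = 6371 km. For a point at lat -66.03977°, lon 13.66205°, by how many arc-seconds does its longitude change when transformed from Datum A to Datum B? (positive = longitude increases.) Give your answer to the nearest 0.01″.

sin φ = -0.913828, cos φ = 0.406102, sin λ = 0.236195, cos λ = 0.971706.
East component: ΔE = −sin λ·ΔX + cos λ·ΔY = −(0.236195)(381.2) + (0.971706)(15.3) = -75.17 m.
1° of latitude spans πR/180 = 111195 m; at latitude φ, 1° of longitude spans that × cos φ = 45156.5 m, so Δλ = -75.17 / 45156.5 × 3600 = -5.993″.

Δλ = -5.99″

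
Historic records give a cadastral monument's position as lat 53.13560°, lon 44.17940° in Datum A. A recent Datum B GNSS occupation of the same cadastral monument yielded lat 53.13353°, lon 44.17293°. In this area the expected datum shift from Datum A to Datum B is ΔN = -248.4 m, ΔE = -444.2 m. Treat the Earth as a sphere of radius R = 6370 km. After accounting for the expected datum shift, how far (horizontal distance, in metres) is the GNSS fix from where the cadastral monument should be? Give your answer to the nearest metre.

22 m

Observed coordinate differences: Δφ = -0.00207°, Δλ = -0.00647°.
Converting to metres (1° lat = 111177 m, cos φ = 0.599923): observed ΔN = -230.1 m, observed ΔE = -431.5 m.
Subtracting the expected shift leaves a residual of -230.1 − (-248.4) = 18.3 m north and -431.5 − (-444.2) = 12.7 m east.
Residual distance = √(18.3² + 12.7²) = 22.2 m.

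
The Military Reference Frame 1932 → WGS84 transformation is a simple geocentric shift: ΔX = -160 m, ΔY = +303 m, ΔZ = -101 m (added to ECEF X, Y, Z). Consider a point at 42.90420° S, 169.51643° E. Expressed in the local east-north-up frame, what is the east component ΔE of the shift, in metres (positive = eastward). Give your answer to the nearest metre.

The local east axis at (φ, λ) is (−sin λ, cos λ, 0), so ΔE = −sin(169.51643°)·(-160) + cos(169.51643°)·303 = -268.83 m.

ΔE = -269 m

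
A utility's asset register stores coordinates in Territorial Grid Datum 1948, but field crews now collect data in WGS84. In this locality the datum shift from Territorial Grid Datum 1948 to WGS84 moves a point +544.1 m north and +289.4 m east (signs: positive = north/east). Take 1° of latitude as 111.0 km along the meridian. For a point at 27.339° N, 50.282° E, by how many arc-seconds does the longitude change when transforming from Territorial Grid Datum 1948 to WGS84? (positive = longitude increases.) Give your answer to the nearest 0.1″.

At latitude 27.339°, cos φ = 0.888305.
1° of longitude at this latitude = 111.0 × cos φ = 98.60 km, so Δλ = 289.4 / 98601.8 = 0.0029350° = 10.566″.

Δλ = 10.6″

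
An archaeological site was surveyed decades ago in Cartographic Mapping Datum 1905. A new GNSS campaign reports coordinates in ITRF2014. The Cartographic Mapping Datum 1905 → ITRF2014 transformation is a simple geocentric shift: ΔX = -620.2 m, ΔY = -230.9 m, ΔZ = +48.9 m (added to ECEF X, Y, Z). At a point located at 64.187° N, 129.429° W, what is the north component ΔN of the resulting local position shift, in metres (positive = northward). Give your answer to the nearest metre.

At φ = 64.187°, λ = -129.429°: sin φ = 0.900220, cos φ = 0.435435, sin λ = -0.772412, cos λ = -0.635122.
ΔN = −sin φ cos λ·ΔX − sin φ sin λ·ΔY + cos φ·ΔZ = −(0.900220)(-0.635122)(-620.2) − (0.900220)(-0.772412)(-230.9) + (0.435435)(48.9) = -493.86 m.

ΔN = -494 m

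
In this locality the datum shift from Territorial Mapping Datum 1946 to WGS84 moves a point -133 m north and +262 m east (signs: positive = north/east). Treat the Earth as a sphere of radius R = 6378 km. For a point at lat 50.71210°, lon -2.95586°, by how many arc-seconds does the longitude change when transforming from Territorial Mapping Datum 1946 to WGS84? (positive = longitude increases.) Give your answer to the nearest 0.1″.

Δλ = 13.4″

At latitude 50.71210°, cos φ = 0.633217.
One radian of longitude at latitude φ spans R cos φ, so Δλ = ΔE / (R cos φ) = 262.0 / (6378000 × 0.633217) = 6.4873e-05 rad = 13.381″.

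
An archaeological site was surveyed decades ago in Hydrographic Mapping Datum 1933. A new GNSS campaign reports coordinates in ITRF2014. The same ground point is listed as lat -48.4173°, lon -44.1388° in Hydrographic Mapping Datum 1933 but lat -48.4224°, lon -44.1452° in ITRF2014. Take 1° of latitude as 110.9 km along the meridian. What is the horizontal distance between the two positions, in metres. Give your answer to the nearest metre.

Δφ = -48.4224° − -48.4173° = -0.0051°; Δλ = -44.1452° − -44.1388° = -0.0064°.
ΔN = Δφ × 110900 = -565.6 m; ΔE = Δλ × 110900 × cos(-48.4173°) = -0.0064 × 110900 × 0.663700 = -471.1 m.
Distance = √(ΔE² + ΔN²) = √((-471.1)² + (-565.6)²) = 736.1 m.

736 m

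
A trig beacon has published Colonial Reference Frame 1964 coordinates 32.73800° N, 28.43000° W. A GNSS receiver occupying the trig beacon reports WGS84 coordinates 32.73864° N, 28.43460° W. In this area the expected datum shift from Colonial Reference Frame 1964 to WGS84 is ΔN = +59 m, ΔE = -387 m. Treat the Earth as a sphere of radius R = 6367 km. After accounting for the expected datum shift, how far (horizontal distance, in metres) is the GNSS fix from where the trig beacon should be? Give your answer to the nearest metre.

Observed coordinate differences: Δφ = +0.00064°, Δλ = -0.00460°.
Converting to metres (1° lat = 111125 m, cos φ = 0.841152): observed ΔN = 71.1 m, observed ΔE = -430.0 m.
Subtracting the expected shift leaves a residual of 71.1 − (59) = 12.1 m north and -430.0 − (-387) = -43.0 m east.
Residual distance = √(12.1² + (-43.0)²) = 44.7 m.

45 m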